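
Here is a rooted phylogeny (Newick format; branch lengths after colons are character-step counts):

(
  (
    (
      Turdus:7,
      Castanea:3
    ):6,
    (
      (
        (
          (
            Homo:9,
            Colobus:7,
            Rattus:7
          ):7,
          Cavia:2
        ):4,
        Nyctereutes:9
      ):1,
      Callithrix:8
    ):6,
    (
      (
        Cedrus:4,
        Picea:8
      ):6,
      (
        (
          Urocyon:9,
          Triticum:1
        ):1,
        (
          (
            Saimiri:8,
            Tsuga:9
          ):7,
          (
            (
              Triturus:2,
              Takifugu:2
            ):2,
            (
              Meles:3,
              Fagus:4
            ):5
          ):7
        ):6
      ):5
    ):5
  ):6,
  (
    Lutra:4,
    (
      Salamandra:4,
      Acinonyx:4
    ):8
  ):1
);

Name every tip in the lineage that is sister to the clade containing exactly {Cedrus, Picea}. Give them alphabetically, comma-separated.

Fagus, Meles, Saimiri, Takifugu, Triticum, Triturus, Tsuga, Urocyon

The clade containing exactly {Cedrus, Picea} attaches to the tree at the node subtending ((Cedrus,Picea),((Urocyon,Triticum),((Saimiri,Tsuga),((Triturus,Takifugu),(Meles,Fagus))))).
The other lineage descending from that same node — the sister group — is ((Urocyon,Triticum),((Saimiri,Tsuga),((Triturus,Takifugu),(Meles,Fagus)))); its 8 tips in alphabetical order are the answer.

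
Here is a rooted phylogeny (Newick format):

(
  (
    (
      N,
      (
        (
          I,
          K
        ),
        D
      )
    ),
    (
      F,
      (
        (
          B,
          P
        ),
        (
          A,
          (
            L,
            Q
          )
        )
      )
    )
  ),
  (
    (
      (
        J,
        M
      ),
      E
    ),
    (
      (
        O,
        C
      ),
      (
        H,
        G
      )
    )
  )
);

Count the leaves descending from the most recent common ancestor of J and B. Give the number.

17

The MRCA of J and B is the root, so the clade is the entire tree.
That clade contains 17 terminal taxa: A, B, C, D, E, F, G, H, I, J, K, L, M, N, O, P, Q.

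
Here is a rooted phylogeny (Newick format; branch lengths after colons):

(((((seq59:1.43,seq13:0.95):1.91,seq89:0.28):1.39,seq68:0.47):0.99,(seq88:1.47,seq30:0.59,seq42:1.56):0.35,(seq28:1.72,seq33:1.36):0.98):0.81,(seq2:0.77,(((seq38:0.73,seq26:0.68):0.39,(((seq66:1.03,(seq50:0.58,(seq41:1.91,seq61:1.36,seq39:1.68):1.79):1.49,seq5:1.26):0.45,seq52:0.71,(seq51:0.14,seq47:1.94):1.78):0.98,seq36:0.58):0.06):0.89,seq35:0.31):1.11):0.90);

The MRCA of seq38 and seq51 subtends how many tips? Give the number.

12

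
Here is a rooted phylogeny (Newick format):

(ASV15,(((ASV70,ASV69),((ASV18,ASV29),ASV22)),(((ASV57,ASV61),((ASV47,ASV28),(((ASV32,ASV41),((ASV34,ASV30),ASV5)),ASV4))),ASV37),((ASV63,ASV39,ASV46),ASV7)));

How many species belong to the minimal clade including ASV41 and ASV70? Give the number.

The MRCA of ASV41 and ASV70 is the node subtending (((ASV70,ASV69),((ASV18,ASV29),ASV22)),(((ASV57,ASV61),((ASV47,ASV28),(((ASV32,ASV41),((ASV34,ASV30),ASV5)),ASV4))),ASV37),((ASV63,ASV39,ASV46),ASV7)).
That clade contains 20 terminal taxa: ASV18, ASV22, ASV28, ASV29, ASV30, ASV32, ASV34, ASV37, ASV39, ASV4, ASV41, ASV46, ASV47, ASV5, ASV57, ASV61, ASV63, ASV69, ASV7, ASV70.

20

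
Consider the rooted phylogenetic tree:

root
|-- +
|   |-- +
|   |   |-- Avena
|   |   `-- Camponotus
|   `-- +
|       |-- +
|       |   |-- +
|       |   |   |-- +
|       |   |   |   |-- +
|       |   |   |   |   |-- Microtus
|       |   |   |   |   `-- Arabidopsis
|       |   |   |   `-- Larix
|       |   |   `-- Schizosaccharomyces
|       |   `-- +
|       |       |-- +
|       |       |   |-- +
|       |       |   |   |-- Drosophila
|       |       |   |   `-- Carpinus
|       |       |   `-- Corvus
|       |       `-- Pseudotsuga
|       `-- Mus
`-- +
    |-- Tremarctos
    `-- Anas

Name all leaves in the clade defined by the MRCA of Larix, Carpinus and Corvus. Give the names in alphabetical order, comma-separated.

Arabidopsis, Carpinus, Corvus, Drosophila, Larix, Microtus, Pseudotsuga, Schizosaccharomyces

Tracing Larix: it sits inside ((Microtus,Arabidopsis),Larix).
Tracing Carpinus: it sits inside (Drosophila,Carpinus).
Tracing Corvus: it sits inside ((Drosophila,Carpinus),Corvus).
The smallest clade enclosing all 3 is ((((Microtus,Arabidopsis),Larix),Schizosaccharomyces),(((Drosophila,Carpinus),Corvus),Pseudotsuga)); the answer is its 8 terminal taxa in alphabetical order.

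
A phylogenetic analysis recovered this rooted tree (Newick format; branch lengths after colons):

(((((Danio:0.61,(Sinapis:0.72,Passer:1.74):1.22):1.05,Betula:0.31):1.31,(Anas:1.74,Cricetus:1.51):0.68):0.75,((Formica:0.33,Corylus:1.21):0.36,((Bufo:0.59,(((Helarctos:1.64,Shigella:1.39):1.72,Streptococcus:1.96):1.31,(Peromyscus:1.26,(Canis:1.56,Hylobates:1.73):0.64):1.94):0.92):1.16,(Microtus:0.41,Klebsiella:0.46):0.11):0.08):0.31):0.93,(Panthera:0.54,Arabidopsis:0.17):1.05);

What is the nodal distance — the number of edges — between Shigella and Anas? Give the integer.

The MRCA of Shigella and Anas is the node subtending ((((Danio,(Sinapis,Passer)),Betula),(Anas,Cricetus)),((Formica,Corylus),((Bufo,(((Helarctos,Shigella),Streptococcus),(Peromyscus,(Canis,Hylobates)))),(Microtus,Klebsiella)))).
From Shigella up to that node: 7 branches. From Anas up to the same node: 3 branches. Total: 7 + 3 = 10.

10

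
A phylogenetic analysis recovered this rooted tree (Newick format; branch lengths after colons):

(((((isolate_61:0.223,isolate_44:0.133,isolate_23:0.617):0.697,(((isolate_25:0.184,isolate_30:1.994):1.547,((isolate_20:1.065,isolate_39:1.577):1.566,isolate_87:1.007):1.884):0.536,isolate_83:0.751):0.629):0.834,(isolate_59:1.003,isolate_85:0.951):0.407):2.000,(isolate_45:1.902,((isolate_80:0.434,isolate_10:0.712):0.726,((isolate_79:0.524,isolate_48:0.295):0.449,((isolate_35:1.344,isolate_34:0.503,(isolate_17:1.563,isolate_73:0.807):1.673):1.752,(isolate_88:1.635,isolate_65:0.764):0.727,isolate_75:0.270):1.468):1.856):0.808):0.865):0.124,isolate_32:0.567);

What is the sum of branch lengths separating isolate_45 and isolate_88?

8.396

The path runs isolate_45 → … → MRCA → … → isolate_88; the MRCA is the node subtending (isolate_45,((isolate_80,isolate_10),((isolate_79,isolate_48),((isolate_35,isolate_34,(isolate_17,isolate_73)),(isolate_88,isolate_65),isolate_75)))).
Branch lengths along that path: 1.902 + 0.808 + 1.856 + 1.468 + 0.727 + 1.635 = 8.396.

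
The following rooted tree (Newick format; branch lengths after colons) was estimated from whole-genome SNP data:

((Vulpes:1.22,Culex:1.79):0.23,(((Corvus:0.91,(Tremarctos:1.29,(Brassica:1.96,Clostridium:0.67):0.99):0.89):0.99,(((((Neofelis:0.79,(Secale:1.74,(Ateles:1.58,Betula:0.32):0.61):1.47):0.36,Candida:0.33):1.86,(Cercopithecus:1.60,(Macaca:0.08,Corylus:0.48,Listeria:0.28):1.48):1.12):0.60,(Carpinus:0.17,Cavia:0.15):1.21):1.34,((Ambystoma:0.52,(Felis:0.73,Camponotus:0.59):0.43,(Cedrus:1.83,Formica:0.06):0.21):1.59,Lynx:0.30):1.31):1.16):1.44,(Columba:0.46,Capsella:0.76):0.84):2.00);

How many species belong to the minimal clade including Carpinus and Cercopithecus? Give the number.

11

The MRCA of Carpinus and Cercopithecus is the node subtending ((((Neofelis,(Secale,(Ateles,Betula))),Candida),(Cercopithecus,(Macaca,Corylus,Listeria))),(Carpinus,Cavia)).
That clade contains 11 terminal taxa: Ateles, Betula, Candida, Carpinus, Cavia, Cercopithecus, Corylus, Listeria, Macaca, Neofelis, Secale.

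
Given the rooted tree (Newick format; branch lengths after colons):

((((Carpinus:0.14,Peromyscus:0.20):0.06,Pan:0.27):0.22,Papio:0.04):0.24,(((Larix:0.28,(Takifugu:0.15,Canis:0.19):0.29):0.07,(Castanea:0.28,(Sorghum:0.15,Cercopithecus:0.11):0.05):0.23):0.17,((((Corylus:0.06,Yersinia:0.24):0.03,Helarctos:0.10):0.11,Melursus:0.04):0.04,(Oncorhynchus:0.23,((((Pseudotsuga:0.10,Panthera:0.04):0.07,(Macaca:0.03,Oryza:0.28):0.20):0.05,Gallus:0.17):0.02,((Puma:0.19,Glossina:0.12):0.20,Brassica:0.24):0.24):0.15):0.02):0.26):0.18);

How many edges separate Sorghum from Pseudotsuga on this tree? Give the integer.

11

The MRCA of Sorghum and Pseudotsuga is the node subtending (((Larix,(Takifugu,Canis)),(Castanea,(Sorghum,Cercopithecus))),((((Corylus,Yersinia),Helarctos),Melursus),(Oncorhynchus,((((Pseudotsuga,Panthera),(Macaca,Oryza)),Gallus),((Puma,Glossina),Brassica))))).
From Sorghum up to that node: 4 branches. From Pseudotsuga up to the same node: 7 branches. Total: 4 + 7 = 11.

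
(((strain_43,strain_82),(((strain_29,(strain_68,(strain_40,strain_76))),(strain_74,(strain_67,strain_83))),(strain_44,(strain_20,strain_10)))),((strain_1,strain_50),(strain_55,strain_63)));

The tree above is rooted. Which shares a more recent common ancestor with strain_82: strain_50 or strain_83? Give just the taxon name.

The MRCA of strain_82 and strain_83 subtends ((strain_43,strain_82),(((strain_29,(strain_68,(strain_40,strain_76))),(strain_74,(strain_67,strain_83))),(strain_44,(strain_20,strain_10)))) (12 taxa).
The MRCA of strain_82 and strain_50 is the root, subtending the entire tree (16 taxa).
The first is nested inside the second, so strain_82 shares a more recent common ancestor with strain_83.

strain_83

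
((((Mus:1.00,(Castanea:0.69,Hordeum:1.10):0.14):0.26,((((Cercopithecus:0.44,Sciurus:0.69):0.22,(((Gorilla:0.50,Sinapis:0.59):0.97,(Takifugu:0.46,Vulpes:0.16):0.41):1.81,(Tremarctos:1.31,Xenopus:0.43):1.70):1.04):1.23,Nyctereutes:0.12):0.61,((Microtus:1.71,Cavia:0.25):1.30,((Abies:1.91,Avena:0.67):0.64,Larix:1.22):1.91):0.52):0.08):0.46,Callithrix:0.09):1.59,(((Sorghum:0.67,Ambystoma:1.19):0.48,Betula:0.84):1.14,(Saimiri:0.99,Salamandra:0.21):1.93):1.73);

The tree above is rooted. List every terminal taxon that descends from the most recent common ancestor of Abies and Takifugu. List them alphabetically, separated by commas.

Tracing Abies: it sits inside (Abies,Avena).
Tracing Takifugu: it sits inside (Takifugu,Vulpes).
The smallest clade enclosing both is ((((Cercopithecus,Sciurus),(((Gorilla,Sinapis),(Takifugu,Vulpes)),(Tremarctos,Xenopus))),Nyctereutes),((Microtus,Cavia),((Abies,Avena),Larix))); the answer is its 14 terminal taxa in alphabetical order.

Abies, Avena, Cavia, Cercopithecus, Gorilla, Larix, Microtus, Nyctereutes, Sciurus, Sinapis, Takifugu, Tremarctos, Vulpes, Xenopus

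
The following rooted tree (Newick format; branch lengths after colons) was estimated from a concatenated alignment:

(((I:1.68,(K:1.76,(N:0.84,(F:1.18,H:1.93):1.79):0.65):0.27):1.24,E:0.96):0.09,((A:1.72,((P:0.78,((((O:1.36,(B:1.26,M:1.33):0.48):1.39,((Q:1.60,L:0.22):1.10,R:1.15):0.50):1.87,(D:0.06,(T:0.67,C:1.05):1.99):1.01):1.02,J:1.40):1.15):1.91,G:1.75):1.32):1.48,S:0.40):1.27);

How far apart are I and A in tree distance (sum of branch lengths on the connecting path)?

The path runs I → … → MRCA → … → A; the MRCA is the root of the tree.
Branch lengths along that path: 1.68 + 1.24 + 0.09 + 1.27 + 1.48 + 1.72 = 7.48.

7.48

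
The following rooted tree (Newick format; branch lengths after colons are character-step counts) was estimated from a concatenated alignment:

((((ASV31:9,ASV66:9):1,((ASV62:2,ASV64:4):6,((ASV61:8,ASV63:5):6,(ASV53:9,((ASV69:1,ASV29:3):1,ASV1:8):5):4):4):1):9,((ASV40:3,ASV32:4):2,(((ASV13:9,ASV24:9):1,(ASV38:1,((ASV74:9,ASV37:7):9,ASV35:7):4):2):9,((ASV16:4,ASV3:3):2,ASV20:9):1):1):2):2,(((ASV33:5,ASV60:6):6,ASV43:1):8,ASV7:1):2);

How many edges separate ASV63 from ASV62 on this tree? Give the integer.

5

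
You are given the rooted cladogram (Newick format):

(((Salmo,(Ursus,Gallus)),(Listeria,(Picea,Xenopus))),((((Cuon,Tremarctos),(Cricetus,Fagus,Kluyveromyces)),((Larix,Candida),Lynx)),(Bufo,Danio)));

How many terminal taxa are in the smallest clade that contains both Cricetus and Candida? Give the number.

8

The MRCA of Cricetus and Candida is the node subtending (((Cuon,Tremarctos),(Cricetus,Fagus,Kluyveromyces)),((Larix,Candida),Lynx)).
That clade contains 8 terminal taxa: Candida, Cricetus, Cuon, Fagus, Kluyveromyces, Larix, Lynx, Tremarctos.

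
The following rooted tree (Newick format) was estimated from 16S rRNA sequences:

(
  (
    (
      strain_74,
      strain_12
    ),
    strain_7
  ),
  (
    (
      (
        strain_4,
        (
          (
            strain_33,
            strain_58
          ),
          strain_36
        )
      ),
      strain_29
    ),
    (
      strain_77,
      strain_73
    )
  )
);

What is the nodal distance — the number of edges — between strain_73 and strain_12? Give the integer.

6

The MRCA of strain_73 and strain_12 is the root of the tree.
From strain_73 up to that node: 3 branches. From strain_12 up to the same node: 3 branches. Total: 3 + 3 = 6.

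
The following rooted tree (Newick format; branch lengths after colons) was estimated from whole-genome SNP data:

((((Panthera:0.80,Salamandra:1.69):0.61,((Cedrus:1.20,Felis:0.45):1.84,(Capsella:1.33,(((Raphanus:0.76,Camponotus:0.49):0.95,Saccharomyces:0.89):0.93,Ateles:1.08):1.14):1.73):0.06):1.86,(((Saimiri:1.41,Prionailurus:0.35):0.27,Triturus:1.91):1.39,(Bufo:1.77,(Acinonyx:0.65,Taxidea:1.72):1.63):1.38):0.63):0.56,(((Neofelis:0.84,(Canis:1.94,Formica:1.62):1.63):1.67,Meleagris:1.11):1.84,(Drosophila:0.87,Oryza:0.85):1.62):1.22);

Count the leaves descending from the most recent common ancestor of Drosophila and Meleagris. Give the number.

6

The MRCA of Drosophila and Meleagris is the node subtending (((Neofelis,(Canis,Formica)),Meleagris),(Drosophila,Oryza)).
That clade contains 6 terminal taxa: Canis, Drosophila, Formica, Meleagris, Neofelis, Oryza.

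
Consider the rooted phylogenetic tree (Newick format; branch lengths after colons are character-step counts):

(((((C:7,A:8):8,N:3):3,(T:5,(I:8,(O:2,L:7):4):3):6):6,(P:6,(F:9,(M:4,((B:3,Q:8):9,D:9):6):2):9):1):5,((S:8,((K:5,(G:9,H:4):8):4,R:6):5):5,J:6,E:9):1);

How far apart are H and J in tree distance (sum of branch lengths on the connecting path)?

The path runs H → … → MRCA → … → J; the MRCA is the node subtending ((S,((K,(G,H)),R)),J,E).
Branch lengths along that path: 4 + 8 + 4 + 5 + 5 + 6 = 32.

32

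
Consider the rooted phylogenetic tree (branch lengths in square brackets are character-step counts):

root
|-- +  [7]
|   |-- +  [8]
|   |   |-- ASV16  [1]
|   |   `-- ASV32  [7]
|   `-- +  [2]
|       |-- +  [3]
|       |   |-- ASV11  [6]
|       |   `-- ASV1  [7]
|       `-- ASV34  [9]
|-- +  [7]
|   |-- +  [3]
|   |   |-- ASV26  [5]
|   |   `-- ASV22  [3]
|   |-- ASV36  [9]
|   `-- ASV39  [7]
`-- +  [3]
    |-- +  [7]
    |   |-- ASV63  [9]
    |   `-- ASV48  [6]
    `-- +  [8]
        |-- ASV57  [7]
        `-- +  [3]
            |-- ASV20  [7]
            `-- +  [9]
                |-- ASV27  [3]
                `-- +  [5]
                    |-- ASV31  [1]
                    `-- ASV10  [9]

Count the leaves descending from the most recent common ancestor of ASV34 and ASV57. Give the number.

The MRCA of ASV34 and ASV57 is the root, so the clade is the entire tree.
That clade contains 16 terminal taxa: ASV1, ASV10, ASV11, ASV16, ASV20, ASV22, ASV26, ASV27, ASV31, ASV32, ASV34, ASV36, ASV39, ASV48, ASV57, ASV63.

16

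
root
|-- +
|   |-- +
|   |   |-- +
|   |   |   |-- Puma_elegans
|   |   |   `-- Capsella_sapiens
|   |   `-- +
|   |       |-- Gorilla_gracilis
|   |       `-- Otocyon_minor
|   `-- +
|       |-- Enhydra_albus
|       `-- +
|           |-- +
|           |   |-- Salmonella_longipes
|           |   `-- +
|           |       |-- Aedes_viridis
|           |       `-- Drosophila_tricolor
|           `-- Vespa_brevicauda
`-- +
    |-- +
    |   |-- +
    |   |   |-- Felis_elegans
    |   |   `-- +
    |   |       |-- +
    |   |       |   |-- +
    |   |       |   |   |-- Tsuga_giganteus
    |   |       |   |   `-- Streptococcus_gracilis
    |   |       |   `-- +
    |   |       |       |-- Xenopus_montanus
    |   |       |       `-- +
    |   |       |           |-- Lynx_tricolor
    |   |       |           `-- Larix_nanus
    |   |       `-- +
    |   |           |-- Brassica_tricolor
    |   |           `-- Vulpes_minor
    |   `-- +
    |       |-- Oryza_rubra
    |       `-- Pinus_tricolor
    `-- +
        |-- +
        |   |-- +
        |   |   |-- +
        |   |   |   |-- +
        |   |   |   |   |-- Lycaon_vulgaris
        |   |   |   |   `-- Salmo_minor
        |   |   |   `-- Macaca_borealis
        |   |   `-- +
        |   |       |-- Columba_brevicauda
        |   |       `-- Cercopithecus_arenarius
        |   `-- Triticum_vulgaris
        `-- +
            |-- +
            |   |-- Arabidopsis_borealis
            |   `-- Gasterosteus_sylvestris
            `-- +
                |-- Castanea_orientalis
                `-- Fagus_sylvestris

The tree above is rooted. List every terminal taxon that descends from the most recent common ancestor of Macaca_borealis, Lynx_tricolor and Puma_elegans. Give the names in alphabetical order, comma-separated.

Aedes_viridis, Arabidopsis_borealis, Brassica_tricolor, Capsella_sapiens, Castanea_orientalis, Cercopithecus_arenarius, Columba_brevicauda, Drosophila_tricolor, Enhydra_albus, Fagus_sylvestris, Felis_elegans, Gasterosteus_sylvestris, Gorilla_gracilis, Larix_nanus, Lycaon_vulgaris, Lynx_tricolor, Macaca_borealis, Oryza_rubra, Otocyon_minor, Pinus_tricolor, Puma_elegans, Salmo_minor, Salmonella_longipes, Streptococcus_gracilis, Triticum_vulgaris, Tsuga_giganteus, Vespa_brevicauda, Vulpes_minor, Xenopus_montanus

Tracing Macaca_borealis: it sits inside ((Lycaon_vulgaris,Salmo_minor),Macaca_borealis).
Tracing Lynx_tricolor: it sits inside (Lynx_tricolor,Larix_nanus).
Tracing Puma_elegans: it sits inside (Puma_elegans,Capsella_sapiens).
The smallest clade enclosing all 3 is the whole tree (their MRCA is the root), so the answer is all 29 tips in alphabetical order.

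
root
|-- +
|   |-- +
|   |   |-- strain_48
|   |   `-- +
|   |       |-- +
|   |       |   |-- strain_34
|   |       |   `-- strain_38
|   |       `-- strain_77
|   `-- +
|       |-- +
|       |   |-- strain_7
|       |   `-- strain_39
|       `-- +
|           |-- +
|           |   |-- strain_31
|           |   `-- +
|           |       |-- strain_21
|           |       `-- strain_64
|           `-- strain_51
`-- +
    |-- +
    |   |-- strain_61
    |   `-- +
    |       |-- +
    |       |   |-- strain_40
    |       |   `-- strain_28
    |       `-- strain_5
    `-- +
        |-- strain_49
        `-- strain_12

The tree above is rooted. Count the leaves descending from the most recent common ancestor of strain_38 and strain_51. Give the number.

10

The MRCA of strain_38 and strain_51 is the node subtending ((strain_48,((strain_34,strain_38),strain_77)),((strain_7,strain_39),((strain_31,(strain_21,strain_64)),strain_51))).
That clade contains 10 terminal taxa: strain_21, strain_31, strain_34, strain_38, strain_39, strain_48, strain_51, strain_64, strain_7, strain_77.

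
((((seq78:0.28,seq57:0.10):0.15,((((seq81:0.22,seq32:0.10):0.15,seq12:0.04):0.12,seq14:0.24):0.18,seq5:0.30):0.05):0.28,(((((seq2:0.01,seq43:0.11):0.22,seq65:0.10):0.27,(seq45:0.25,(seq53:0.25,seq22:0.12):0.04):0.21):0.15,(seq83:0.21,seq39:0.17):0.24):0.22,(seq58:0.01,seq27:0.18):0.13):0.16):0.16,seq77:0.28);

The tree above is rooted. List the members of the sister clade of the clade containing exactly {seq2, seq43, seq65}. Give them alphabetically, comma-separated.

seq22, seq45, seq53

The clade containing exactly {seq2, seq43, seq65} attaches to the tree at the node subtending (((seq2,seq43),seq65),(seq45,(seq53,seq22))).
The other lineage descending from that same node — the sister group — is (seq45,(seq53,seq22)); its 3 tips in alphabetical order are the answer.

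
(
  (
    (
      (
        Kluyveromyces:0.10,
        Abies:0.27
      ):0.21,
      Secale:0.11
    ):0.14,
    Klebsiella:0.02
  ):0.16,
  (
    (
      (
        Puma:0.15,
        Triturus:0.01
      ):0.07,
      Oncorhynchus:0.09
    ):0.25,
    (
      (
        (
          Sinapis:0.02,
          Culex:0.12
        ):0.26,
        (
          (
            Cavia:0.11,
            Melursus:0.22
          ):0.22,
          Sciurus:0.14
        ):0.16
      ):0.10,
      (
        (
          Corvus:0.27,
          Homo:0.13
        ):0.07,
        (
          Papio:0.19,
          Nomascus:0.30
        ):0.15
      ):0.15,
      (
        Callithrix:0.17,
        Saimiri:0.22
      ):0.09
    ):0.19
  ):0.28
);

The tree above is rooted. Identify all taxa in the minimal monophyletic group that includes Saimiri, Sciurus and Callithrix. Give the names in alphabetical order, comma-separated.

Callithrix, Cavia, Corvus, Culex, Homo, Melursus, Nomascus, Papio, Saimiri, Sciurus, Sinapis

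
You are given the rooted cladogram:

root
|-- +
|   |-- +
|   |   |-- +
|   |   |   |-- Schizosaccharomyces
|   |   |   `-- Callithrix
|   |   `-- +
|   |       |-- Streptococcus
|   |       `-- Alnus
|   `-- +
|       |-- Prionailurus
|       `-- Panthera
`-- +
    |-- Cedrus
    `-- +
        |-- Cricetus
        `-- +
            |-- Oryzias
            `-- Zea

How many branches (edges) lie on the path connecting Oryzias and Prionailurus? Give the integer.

7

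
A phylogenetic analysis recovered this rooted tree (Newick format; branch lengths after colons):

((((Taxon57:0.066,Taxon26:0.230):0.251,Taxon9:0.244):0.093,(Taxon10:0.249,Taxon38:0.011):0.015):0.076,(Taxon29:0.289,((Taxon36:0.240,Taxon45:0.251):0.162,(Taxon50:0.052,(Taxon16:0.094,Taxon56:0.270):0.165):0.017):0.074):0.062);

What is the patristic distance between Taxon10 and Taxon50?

0.545

The path runs Taxon10 → … → MRCA → … → Taxon50; the MRCA is the root of the tree.
Branch lengths along that path: 0.249 + 0.015 + 0.076 + 0.062 + 0.074 + 0.017 + 0.052 = 0.545.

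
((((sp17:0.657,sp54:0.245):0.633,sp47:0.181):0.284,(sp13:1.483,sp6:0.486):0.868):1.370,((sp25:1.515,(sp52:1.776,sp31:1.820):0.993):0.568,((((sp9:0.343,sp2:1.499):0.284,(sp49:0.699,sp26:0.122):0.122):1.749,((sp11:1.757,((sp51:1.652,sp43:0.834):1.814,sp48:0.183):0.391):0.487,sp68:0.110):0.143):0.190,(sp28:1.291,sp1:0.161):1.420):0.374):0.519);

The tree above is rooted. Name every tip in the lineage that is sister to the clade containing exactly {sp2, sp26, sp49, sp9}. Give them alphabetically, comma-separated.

sp11, sp43, sp48, sp51, sp68

The clade containing exactly {sp2, sp26, sp49, sp9} attaches to the tree at the node subtending (((sp9,sp2),(sp49,sp26)),((sp11,((sp51,sp43),sp48)),sp68)).
The other lineage descending from that same node — the sister group — is ((sp11,((sp51,sp43),sp48)),sp68); its 5 tips in alphabetical order are the answer.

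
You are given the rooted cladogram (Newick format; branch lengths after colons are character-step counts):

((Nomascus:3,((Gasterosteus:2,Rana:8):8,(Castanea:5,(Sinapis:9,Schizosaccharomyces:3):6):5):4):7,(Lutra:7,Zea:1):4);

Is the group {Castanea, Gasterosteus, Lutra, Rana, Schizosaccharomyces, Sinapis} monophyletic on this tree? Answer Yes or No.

The MRCA of the listed taxa is the root, so the smallest clade containing them is the whole tree.
That clade also contains Nomascus, Zea, which are not in the proposed group, so the group is not monophyletic.

No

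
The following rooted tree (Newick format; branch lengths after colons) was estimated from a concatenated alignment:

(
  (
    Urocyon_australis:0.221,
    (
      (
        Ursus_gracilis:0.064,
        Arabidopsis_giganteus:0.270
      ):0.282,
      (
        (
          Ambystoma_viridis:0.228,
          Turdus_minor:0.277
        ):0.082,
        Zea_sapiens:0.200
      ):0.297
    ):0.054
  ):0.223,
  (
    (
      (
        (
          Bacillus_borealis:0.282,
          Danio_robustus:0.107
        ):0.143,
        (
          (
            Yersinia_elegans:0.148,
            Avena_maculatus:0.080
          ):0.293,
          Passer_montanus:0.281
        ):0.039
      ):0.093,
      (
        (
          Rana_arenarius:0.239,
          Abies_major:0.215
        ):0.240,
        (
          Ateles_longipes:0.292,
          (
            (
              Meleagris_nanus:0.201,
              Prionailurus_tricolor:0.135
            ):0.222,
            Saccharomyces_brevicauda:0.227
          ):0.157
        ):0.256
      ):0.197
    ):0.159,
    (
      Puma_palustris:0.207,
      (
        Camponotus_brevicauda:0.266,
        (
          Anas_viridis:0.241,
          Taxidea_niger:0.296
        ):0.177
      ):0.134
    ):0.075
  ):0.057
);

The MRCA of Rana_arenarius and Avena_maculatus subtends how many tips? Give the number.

11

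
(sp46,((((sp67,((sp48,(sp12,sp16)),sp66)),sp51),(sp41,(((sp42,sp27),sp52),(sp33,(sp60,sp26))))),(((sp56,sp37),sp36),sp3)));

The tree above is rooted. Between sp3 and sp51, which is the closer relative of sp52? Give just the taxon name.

The MRCA of sp52 and sp51 subtends (((sp67,((sp48,(sp12,sp16)),sp66)),sp51),(sp41,(((sp42,sp27),sp52),(sp33,(sp60,sp26))))) (13 taxa).
The MRCA of sp52 and sp3 subtends ((((sp67,((sp48,(sp12,sp16)),sp66)),sp51),(sp41,(((sp42,sp27),sp52),(sp33,(sp60,sp26))))),(((sp56,sp37),sp36),sp3)) (17 taxa).
The first is nested inside the second, so sp52 shares a more recent common ancestor with sp51.

sp51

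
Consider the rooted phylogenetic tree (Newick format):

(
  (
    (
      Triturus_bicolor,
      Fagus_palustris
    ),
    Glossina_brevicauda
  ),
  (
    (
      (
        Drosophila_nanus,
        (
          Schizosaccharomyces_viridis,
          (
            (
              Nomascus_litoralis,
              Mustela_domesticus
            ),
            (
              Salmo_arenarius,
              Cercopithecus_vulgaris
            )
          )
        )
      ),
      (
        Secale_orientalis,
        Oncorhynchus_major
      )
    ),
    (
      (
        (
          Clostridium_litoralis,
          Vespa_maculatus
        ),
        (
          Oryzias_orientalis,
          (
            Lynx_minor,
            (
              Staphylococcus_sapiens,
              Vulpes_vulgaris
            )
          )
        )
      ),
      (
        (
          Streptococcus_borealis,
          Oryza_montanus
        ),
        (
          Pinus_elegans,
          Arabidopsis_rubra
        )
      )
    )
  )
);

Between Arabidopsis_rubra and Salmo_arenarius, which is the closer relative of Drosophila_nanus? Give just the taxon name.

The MRCA of Drosophila_nanus and Salmo_arenarius subtends (Drosophila_nanus,(Schizosaccharomyces_viridis,((Nomascus_litoralis,Mustela_domesticus),(Salmo_arenarius,Cercopithecus_vulgaris)))) (6 taxa).
The MRCA of Drosophila_nanus and Arabidopsis_rubra subtends (((Drosophila_nanus,(Schizosaccharomyces_viridis,((Nomascus_litoralis,Mustela_domesticus),(Salmo_arenarius,Cercopithecus_vulgaris)))),(Secale_orientalis,Oncorhynchus_major)),(((Clostridium_litoralis,Vespa_maculatus),(Oryzias_orientalis,(Lynx_minor,(Staphylococcus_sapiens,Vulpes_vulgaris)))),((Streptococcus_borealis,Oryza_montanus),(Pinus_elegans,Arabidopsis_rubra)))) (18 taxa).
The first is nested inside the second, so Drosophila_nanus shares a more recent common ancestor with Salmo_arenarius.

Salmo_arenarius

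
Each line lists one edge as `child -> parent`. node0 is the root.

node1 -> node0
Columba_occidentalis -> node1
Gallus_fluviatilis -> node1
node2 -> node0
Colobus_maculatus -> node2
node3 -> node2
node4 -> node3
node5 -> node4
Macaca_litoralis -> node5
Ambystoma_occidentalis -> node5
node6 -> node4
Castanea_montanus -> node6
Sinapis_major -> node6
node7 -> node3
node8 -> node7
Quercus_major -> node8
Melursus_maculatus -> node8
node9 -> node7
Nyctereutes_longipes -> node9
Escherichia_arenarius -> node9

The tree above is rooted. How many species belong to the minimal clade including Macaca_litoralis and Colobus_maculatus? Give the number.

The MRCA of Macaca_litoralis and Colobus_maculatus is the node subtending (Colobus_maculatus,(((Macaca_litoralis,Ambystoma_occidentalis),(Castanea_montanus,Sinapis_major)),((Quercus_major,Melursus_maculatus),(Nyctereutes_longipes,Escherichia_arenarius)))).
That clade contains 9 terminal taxa: Ambystoma_occidentalis, Castanea_montanus, Colobus_maculatus, Escherichia_arenarius, Macaca_litoralis, Melursus_maculatus, Nyctereutes_longipes, Quercus_major, Sinapis_major.

9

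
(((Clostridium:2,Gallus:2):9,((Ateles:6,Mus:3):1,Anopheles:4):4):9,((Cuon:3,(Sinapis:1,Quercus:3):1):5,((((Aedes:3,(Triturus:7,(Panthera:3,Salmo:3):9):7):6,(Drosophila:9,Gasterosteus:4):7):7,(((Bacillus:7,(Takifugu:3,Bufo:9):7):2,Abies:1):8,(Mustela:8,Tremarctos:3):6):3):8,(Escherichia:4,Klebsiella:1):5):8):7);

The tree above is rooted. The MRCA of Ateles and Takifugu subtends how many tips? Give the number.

22

The MRCA of Ateles and Takifugu is the root, so the clade is the entire tree.
That clade contains 22 terminal taxa: Abies, Aedes, Anopheles, Ateles, Bacillus, Bufo, Clostridium, Cuon, Drosophila, Escherichia, Gallus, Gasterosteus, Klebsiella, Mus, Mustela, Panthera, Quercus, Salmo, Sinapis, Takifugu, Tremarctos, Triturus.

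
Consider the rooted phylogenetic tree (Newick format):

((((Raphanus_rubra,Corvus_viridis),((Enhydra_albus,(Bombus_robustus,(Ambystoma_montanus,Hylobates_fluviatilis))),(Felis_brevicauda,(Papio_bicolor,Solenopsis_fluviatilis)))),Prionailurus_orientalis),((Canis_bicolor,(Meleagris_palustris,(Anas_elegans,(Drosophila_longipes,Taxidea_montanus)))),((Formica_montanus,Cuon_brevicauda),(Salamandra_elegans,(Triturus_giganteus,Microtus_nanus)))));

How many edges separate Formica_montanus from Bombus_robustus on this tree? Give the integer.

The MRCA of Formica_montanus and Bombus_robustus is the root of the tree.
From Formica_montanus up to that node: 4 branches. From Bombus_robustus up to the same node: 6 branches. Total: 4 + 6 = 10.

10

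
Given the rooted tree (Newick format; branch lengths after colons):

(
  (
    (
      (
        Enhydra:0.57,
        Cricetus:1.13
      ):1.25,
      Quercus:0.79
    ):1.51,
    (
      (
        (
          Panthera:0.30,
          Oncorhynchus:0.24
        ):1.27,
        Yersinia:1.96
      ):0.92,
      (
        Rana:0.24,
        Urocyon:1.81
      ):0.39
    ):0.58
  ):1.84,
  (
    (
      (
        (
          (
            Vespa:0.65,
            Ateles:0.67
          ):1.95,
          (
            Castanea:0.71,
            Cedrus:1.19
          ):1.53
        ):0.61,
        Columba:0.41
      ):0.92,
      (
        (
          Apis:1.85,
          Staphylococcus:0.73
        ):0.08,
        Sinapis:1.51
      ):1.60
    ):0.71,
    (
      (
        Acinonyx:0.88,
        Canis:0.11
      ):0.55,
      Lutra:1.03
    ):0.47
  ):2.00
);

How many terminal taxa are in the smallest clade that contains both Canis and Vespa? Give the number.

11

The MRCA of Canis and Vespa is the node subtending (((((Vespa,Ateles),(Castanea,Cedrus)),Columba),((Apis,Staphylococcus),Sinapis)),((Acinonyx,Canis),Lutra)).
That clade contains 11 terminal taxa: Acinonyx, Apis, Ateles, Canis, Castanea, Cedrus, Columba, Lutra, Sinapis, Staphylococcus, Vespa.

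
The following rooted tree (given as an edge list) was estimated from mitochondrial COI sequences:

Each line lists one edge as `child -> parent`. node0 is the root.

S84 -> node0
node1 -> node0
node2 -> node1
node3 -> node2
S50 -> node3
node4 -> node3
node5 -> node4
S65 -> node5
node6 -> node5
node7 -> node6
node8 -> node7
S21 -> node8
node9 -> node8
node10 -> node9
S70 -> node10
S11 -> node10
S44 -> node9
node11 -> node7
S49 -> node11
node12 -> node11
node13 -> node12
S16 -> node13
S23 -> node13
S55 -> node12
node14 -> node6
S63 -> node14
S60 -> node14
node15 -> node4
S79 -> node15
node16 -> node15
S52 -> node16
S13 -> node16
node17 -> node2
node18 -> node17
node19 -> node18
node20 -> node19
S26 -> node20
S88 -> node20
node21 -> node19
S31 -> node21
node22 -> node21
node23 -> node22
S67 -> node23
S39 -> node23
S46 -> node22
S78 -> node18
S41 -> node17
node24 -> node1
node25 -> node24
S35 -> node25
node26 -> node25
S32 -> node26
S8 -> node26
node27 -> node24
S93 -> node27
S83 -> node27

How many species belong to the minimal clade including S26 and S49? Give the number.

23

The MRCA of S26 and S49 is the node subtending ((S50,((S65,(((S21,((S70,S11),S44)),(S49,((S16,S23),S55))),(S63,S60))),(S79,(S52,S13)))),((((S26,S88),(S31,((S67,S39),S46))),S78),S41)).
That clade contains 23 terminal taxa: S11, S13, S16, S21, S23, S26, S31, S39, S41, S44, S46, S49, S50, S52, S55, S60, S63, S65, S67, S70, S78, S79, S88.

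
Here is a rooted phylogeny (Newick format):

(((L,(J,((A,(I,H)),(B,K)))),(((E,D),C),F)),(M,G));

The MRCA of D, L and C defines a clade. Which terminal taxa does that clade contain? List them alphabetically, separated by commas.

A, B, C, D, E, F, H, I, J, K, L

Tracing D: it sits inside (E,D).
Tracing L: it sits inside (L,(J,((A,(I,H)),(B,K)))).
Tracing C: it sits inside ((E,D),C).
The smallest clade enclosing all 3 is ((L,(J,((A,(I,H)),(B,K)))),(((E,D),C),F)); the answer is its 11 terminal taxa in alphabetical order.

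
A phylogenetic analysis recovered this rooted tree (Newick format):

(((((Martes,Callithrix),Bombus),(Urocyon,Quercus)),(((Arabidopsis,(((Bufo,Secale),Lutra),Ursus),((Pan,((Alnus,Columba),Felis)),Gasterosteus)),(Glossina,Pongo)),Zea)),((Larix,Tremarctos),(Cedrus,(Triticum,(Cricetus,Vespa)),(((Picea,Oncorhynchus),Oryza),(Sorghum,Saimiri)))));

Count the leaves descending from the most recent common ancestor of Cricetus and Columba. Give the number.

The MRCA of Cricetus and Columba is the root, so the clade is the entire tree.
That clade contains 29 terminal taxa: Alnus, Arabidopsis, Bombus, Bufo, Callithrix, Cedrus, Columba, Cricetus, Felis, Gasterosteus, Glossina, Larix, Lutra, Martes, Oncorhynchus, Oryza, Pan, Picea, Pongo, Quercus, Saimiri, Secale, Sorghum, Tremarctos, Triticum, Urocyon, Ursus, Vespa, Zea.

29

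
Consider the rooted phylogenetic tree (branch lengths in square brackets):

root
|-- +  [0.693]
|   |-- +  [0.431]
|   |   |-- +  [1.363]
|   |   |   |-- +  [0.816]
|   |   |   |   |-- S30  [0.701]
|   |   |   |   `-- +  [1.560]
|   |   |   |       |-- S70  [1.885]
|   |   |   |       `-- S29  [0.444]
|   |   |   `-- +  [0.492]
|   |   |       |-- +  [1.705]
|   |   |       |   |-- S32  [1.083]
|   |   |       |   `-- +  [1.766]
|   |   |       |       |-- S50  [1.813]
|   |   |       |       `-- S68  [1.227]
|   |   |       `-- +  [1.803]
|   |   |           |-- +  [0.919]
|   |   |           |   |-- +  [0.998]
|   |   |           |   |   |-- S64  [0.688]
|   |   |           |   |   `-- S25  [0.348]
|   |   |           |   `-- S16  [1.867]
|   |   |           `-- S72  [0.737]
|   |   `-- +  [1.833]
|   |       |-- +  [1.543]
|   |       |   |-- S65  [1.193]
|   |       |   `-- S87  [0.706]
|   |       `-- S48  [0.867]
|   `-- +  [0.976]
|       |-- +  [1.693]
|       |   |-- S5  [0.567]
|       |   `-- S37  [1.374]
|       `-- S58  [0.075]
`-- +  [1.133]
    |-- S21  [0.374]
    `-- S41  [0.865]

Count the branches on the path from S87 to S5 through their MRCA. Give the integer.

7

The MRCA of S87 and S5 is the node subtending ((((S30,(S70,S29)),((S32,(S50,S68)),(((S64,S25),S16),S72))),((S65,S87),S48)),((S5,S37),S58)).
From S87 up to that node: 4 branches. From S5 up to the same node: 3 branches. Total: 4 + 3 = 7.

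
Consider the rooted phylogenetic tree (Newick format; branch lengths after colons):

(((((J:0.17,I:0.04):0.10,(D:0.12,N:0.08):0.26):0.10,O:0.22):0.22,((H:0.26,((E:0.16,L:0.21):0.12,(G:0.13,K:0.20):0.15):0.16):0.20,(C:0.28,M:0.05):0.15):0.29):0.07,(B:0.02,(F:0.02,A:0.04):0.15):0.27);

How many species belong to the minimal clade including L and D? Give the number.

12

The MRCA of L and D is the node subtending ((((J,I),(D,N)),O),((H,((E,L),(G,K))),(C,M))).
That clade contains 12 terminal taxa: C, D, E, G, H, I, J, K, L, M, N, O.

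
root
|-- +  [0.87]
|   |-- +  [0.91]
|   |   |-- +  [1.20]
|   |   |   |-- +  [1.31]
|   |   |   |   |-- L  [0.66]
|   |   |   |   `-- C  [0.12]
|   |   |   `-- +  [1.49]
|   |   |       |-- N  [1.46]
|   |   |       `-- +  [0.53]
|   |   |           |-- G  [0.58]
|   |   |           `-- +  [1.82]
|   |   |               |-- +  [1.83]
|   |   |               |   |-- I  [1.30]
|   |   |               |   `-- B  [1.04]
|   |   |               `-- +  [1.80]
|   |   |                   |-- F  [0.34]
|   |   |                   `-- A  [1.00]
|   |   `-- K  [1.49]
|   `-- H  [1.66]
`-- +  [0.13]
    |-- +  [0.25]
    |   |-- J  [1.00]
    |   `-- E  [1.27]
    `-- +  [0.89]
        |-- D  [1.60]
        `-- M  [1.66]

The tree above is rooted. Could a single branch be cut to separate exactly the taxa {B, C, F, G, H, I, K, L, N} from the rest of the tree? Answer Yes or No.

No

The MRCA of the listed taxa subtends ((((L,C),(N,(G,((I,B),(F,A))))),K),H).
That clade also contains A, which is not in the proposed group, so the group is not monophyletic.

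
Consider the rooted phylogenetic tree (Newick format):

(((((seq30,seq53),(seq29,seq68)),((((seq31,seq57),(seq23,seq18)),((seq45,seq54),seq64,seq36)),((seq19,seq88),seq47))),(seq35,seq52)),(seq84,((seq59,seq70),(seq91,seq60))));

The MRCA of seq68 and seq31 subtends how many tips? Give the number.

The MRCA of seq68 and seq31 is the node subtending (((seq30,seq53),(seq29,seq68)),((((seq31,seq57),(seq23,seq18)),((seq45,seq54),seq64,seq36)),((seq19,seq88),seq47))).
That clade contains 15 terminal taxa: seq18, seq19, seq23, seq29, seq30, seq31, seq36, seq45, seq47, seq53, seq54, seq57, seq64, seq68, seq88.

15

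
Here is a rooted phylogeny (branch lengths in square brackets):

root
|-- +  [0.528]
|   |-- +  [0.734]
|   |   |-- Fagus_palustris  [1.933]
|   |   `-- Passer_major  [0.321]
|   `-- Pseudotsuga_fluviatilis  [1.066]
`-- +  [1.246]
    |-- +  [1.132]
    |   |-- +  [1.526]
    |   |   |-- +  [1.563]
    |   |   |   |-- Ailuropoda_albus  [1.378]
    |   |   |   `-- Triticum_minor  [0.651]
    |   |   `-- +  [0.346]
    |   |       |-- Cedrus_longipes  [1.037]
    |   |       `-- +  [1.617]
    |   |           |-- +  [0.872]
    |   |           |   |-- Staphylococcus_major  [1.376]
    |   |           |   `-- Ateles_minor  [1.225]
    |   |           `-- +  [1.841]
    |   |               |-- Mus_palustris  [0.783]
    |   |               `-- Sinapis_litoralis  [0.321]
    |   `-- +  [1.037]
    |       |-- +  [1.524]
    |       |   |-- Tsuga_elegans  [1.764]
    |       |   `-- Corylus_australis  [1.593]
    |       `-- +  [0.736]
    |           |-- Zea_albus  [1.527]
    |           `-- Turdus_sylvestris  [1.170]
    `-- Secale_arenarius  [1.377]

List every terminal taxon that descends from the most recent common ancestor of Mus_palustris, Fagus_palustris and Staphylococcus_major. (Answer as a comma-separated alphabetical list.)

Tracing Mus_palustris: it sits inside (Mus_palustris,Sinapis_litoralis).
Tracing Fagus_palustris: it sits inside (Fagus_palustris,Passer_major).
Tracing Staphylococcus_major: it sits inside (Staphylococcus_major,Ateles_minor).
The smallest clade enclosing all 3 is the whole tree (their MRCA is the root), so the answer is all 15 tips in alphabetical order.

Ailuropoda_albus, Ateles_minor, Cedrus_longipes, Corylus_australis, Fagus_palustris, Mus_palustris, Passer_major, Pseudotsuga_fluviatilis, Secale_arenarius, Sinapis_litoralis, Staphylococcus_major, Triticum_minor, Tsuga_elegans, Turdus_sylvestris, Zea_albus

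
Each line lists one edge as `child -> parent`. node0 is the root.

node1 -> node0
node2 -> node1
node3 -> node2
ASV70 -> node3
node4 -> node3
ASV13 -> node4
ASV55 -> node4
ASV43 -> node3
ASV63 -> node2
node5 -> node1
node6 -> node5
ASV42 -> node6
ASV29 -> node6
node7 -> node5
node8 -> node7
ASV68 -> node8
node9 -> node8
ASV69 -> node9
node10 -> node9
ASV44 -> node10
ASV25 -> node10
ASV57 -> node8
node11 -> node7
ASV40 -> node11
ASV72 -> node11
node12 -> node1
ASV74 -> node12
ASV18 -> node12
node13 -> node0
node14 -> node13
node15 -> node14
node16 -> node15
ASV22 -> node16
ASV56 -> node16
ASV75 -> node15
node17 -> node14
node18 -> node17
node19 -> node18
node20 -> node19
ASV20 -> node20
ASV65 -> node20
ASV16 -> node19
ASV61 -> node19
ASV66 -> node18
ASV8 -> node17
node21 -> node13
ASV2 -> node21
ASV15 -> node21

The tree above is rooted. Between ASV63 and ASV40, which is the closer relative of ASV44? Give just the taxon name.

The MRCA of ASV44 and ASV40 subtends ((ASV68,(ASV69,(ASV44,ASV25)),ASV57),(ASV40,ASV72)) (7 taxa).
The MRCA of ASV44 and ASV63 subtends (((ASV70,(ASV13,ASV55),ASV43),ASV63),((ASV42,ASV29),((ASV68,(ASV69,(ASV44,ASV25)),ASV57),(ASV40,ASV72))),(ASV74,ASV18)) (16 taxa).
The first is nested inside the second, so ASV44 shares a more recent common ancestor with ASV40.

ASV40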